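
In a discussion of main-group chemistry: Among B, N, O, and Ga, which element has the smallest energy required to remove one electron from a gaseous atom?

B is in period 2, group 13; N is in period 2, group 15; O is in period 2, group 16; Ga is in period 4, group 13.
Removing the outermost electron gets harder across a period and easier down a group.
Neither a single period nor a single group — weigh both effects.
B > Ga: B sits above Ga in group 13, so the down-group effect alone puts B higher.
O > B: O lies to the right of B in period 2, so the across-period effect alone puts O higher.
N > O: this pair runs against the simple trend — see the exception note.
Note the exception: N has a higher first ionization energy than O, contrary to the simple trend — pairing an electron in O's 2p⁴ costs repulsion energy, so O ionizes more easily than half-filled N (2p³).
Approximate values (kJ/mol): B 801, N 1402, O 1314, Ga 579.
The smallest energy required to remove one electron from a gaseous atom among these belongs to Ga.

Ga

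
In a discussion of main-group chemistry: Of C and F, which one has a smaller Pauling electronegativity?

C is in period 2, group 14; F is in period 2, group 17.
Atoms toward the upper right of the periodic table pull bonding electrons most strongly.
All lie in period 2, so electronegativity increases left to right.
So C has the smaller Pauling electronegativity (C < F).

C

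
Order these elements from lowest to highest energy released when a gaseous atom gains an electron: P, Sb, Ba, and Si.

EA tends to increase across a period and decrease down a group, though the pattern is less regular than for IE or radius.
These span different periods and groups, so the two trends combine.
P > Ba: relative to Ba, both the across-period and down-group shifts push P's electron affinity up.
Sb > P: this pair runs against the simple trend — see the exception note.
Si > Sb: period and group pull opposite ways; the down-group shift dominates (134 vs 103 kJ/mol).
Note the exception: Sb has a higher electron affinity than P, contrary to the simple trend — both are half-filled np³, but the pairing/repulsion penalty for the added electron shrinks as the p orbitals become larger and more diffuse down the group, and for Sb that outweighs the weaker nuclear attraction.
Note the exception: Si has a higher electron affinity than P, contrary to the simple trend — adding an electron to P's half-filled 3p³ is unfavourable, so Si (3p²) has the more exothermic EA.
Approximate values (kJ/mol): Si 134, P 72, Sb 103, Ba 14.
So from lowest to highest: Ba < P < Sb < Si.

Ba, P, Sb, Si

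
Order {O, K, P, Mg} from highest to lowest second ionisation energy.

Consider each +1 ion: O⁺ still has 5 valence electrons; K⁺ is the bare [Ar] core; P⁺ still has 4 valence electrons; Mg⁺ still has 1 valence electron.
Usually core removal costs more than valence removal, but here the competition is close: a tightly held n=2 valence electron can cost more to remove than an n=3 core electron, so the actual values have to decide it.
Valence configurations: O⁺ [He]2s²2p³, P⁺ [Ne]3s²3p², Mg⁺ [Ne]3s¹.
The numbers (kJ/mol): O 3388, K 3052, P 1907, Mg 1451.
So the second ionization energies run Mg < P < K < O.

O > K > P > Mg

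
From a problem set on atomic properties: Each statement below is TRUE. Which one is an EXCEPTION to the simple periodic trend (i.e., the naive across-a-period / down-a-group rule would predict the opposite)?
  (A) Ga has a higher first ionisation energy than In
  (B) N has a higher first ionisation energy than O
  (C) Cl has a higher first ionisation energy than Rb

The general trend: first ionisation energy increases across a period and decreases down a group.
(A) Ga (period 4, group 13) vs In (period 5, group 13): the stated order agrees with the simple trend.
(B) N (period 2, group 15) vs O (period 2, group 16): the stated order contradicts the simple trend.
(C) Cl (period 3, group 17) vs Rb (period 5, group 1): the stated order agrees with the simple trend.
The exception is (B): pairing an electron in O's 2p⁴ costs repulsion energy, so O ionizes more easily than half-filled N (2p³).

(B)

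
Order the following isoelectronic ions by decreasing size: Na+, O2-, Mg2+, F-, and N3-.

N3- > O2- > F- > Na+ > Mg2+

All of these have 10 electrons, so size is governed by nuclear charge alone: the more protons, the stronger the pull on the same electron cloud, and the smaller the ion.
Nuclear charges: Mg2+ (Z=12), Na+ (Z=11), F- (Z=9), O2- (Z=8), N3- (Z=7).
Largest to smallest: N3- > O2- > F- > Na+ > Mg2+.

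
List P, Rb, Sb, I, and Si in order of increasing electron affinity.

Si is in period 3, group 14; P is in period 3, group 15; Rb is in period 5, group 1; Sb is in period 5, group 15; I is in period 5, group 17.
Atoms with high Z_eff and room in the valence shell (especially the halogens) have the most exothermic electron affinities.
Here both period and group differ, so the two effects have to be weighed against each other.
P > Rb: both effects reinforce here, so P is clearly the higher of the two.
Sb > P: this pair runs against the simple trend — see the exception note.
Si > Sb: the two effects oppose for this pair; the down-group effect wins (134 vs 103 kJ/mol).
I > Si: period and group pull opposite ways; the across-period shift dominates (295 vs 134 kJ/mol).
Note the exception: Sb has a higher electron affinity than P, contrary to the simple trend — both are half-filled np³, but the pairing/repulsion penalty for the added electron shrinks as the p orbitals become larger and more diffuse down the group, and for Sb that outweighs the weaker nuclear attraction.
Note the exception: Si has a higher electron affinity than P, contrary to the simple trend — adding an electron to P's half-filled 3p³ is unfavourable, so Si (3p²) has the more exothermic EA.
Tabulated electron affinity (kJ/mol): Si 134, P 72, Rb 47, Sb 103, I 295.
So from lowest to highest: Rb < P < Sb < Si < I.

Rb < P < Sb < Si < I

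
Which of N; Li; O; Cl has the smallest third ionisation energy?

Consider each +2 ion: N²⁺ still has 3 valence electrons; Li²⁺ is already 1 electron into the core; O²⁺ still has 4 valence electrons; Cl²⁺ still has 5 valence electrons.
Core electrons are held far more tightly than valence electrons, so Li tops the IE_3 order.
Valence configurations: N²⁺ [He]2s²2p¹, O²⁺ [He]2s²2p², Cl²⁺ [Ne]3s²3p³.
The numbers (kJ/mol): N 4578, Li 11815, O 5300, Cl 3822.
Hence IE_3: Cl < N < O < Li.

Cl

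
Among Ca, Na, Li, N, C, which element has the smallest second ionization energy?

Ca

IE_2 is the cost of taking one more electron from the +1 cation: Ca⁺ still has 1 valence electron; Na⁺ is the bare [Ne] core; Li⁺ is the bare [He] core; N⁺ still has 4 valence electrons; C⁺ still has 3 valence electrons.
Pulling an electron out of a noble-gas core costs far more than removing a remaining valence electron, so Na and Li sit at the high end of IE_2.
Valence configurations: Ca⁺ [Ar]4s¹, N⁺ [He]2s²2p², C⁺ [He]2s²2p¹.
Approximate IE_2 values (kJ/mol): Ca 1145, Na 4562, Li 7298, N 2856, C 2353.
Hence IE_2: Ca < C < N < Na < Li.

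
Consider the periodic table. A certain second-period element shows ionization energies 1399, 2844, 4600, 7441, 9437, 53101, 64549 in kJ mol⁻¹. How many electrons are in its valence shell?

5

Look for the largest jump between consecutive ionization energies: IE6/IE5 ≈ 5.6, far larger than any earlier ratio.
That jump marks the point where a core electron is being removed. So the atom has 5 valence electrons.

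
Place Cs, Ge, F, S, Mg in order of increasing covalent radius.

F < S < Ge < Mg < Cs

F is in period 2, group 17; Mg is in period 3, group 2; S is in period 3, group 16; Ge is in period 4, group 14; Cs is in period 6, group 1.
Across a period the added protons contract the valence shell; down a group each new principal shell makes the atom larger.
These span different periods and groups, so the two trends combine.
S > F: relative to F, both the across-period and down-group shifts push S's atomic radius up.
Ge > S: relative to S, both the across-period and down-group shifts push Ge's atomic radius up.
Mg > Ge: period and group pull opposite ways; the across-period shift dominates (139 vs 121 pm).
Cs > Mg: both effects reinforce here, so Cs is clearly the larger of the two.
Approximate values (pm): F 64, Mg 139, S 103, Ge 121, Cs 232.
So from smallest to largest: F < S < Ge < Mg < Cs.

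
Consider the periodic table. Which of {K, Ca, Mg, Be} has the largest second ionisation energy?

K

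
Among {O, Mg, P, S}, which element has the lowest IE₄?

S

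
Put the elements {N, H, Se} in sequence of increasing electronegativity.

H, Se, N

H is in period 1, group 1; N is in period 2, group 15; Se is in period 4, group 16.
Atoms toward the upper right of the periodic table pull bonding electrons most strongly.
Neither a single period nor a single group — weigh both effects.
Se > H: the two effects oppose for this pair; the across-period effect wins (2.55 vs 2.20).
N > Se: period and group pull opposite ways; the down-group shift dominates (3.04 vs 2.55).
Approximate values (Pauling): H 2.20, N 3.04, Se 2.55.
So from lowest to highest: H < Se < N.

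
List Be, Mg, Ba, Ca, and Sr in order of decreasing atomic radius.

Atomic radius shrinks across a period as nuclear charge pulls the same shell inward, and grows down a group as new shells are added.
All are in group 2, so atomic radius increases down the group.
So from largest to smallest: Ba > Sr > Ca > Mg > Be.

Ba > Sr > Ca > Mg > Be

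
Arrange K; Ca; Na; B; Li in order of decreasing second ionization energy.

IE_2 is the cost of taking one more electron from the +1 cation: K⁺ is the bare [Ar] core; Ca⁺ still has 1 valence electron; Na⁺ is the bare [Ne] core; B⁺ still has 2 valence electrons; Li⁺ is the bare [He] core.
Pulling an electron out of a noble-gas core costs far more than removing a remaining valence electron, so K, Na and Li sit at the high end of IE_2.
Valence configurations: Ca⁺ [Ar]4s¹, B⁺ [He]2s².
Tabulated IE_2 (kJ/mol): K 3052, Ca 1145, Na 4562, B 2427, Li 7298.
So the second ionization energies run Ca < B < K < Na < Li.

Li > Na > K > B > Ca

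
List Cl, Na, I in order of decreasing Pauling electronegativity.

Cl > I > Na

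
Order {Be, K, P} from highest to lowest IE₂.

K > P > Be

The second ionization energy removes an electron from the +1 ion. For each element: Be⁺ still has 1 valence electron; K⁺ is the bare [Ar] core; P⁺ still has 4 valence electrons.
Breaking into a closed-shell core is much more expensive than removing a leftover valence electron — K has the largest IE_2 here.
Valence configurations: Be⁺ [He]2s¹, P⁺ [Ne]3s²3p².
The numbers (kJ/mol): Be 1757, K 3052, P 1907.
Overall IE_2 order: Be < P < K.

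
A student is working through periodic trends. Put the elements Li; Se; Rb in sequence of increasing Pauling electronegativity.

Rb < Li < Se

Smaller atoms with higher effective nuclear charge are more electronegative.
Neither a single period nor a single group — weigh both effects.
Li > Rb: Li sits above Rb in group 1, so the down-group effect alone puts Li higher.
Se > Li: period and group pull opposite ways; the across-period shift dominates (2.55 vs 0.98).
Tabulated electronegativity (Pauling): Li 0.98, Se 2.55, Rb 0.82.
So from lowest to highest: Rb < Li < Se.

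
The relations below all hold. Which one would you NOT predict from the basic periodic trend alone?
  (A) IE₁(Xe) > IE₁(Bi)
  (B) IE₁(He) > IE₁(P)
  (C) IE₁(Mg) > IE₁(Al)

(C)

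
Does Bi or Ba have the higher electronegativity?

Bi

Smaller atoms with higher effective nuclear charge are more electronegative.
All lie in period 6, so electronegativity increases left to right.
So Bi has the higher electronegativity (Bi > Ba).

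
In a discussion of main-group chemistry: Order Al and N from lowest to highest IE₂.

Al < N

Consider each +1 ion: Al⁺ still has 2 valence electrons; N⁺ still has 4 valence electrons.
All are still removing valence electrons, so compare the +1 ions as you would atoms: IE_2 generally rises across a period (higher Z_eff) and falls down a group (larger shell), subject to the usual subshell exceptions.
Valence configurations: Al⁺ [Ne]3s², N⁺ [He]2s²2p².
Tabulated IE_2 (kJ/mol): Al 1817, N 2856.
Putting it together, IE_2: Al < N.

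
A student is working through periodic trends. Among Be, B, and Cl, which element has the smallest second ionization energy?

After 1 electron has been removed, what remains? Be⁺ still has 1 valence electron; B⁺ still has 2 valence electrons; Cl⁺ still has 6 valence electrons.
All are still removing valence electrons, so compare the +1 ions as you would atoms: IE_2 generally rises across a period (higher Z_eff) and falls down a group (larger shell), subject to the usual subshell exceptions.
Valence configurations: Be⁺ [He]2s¹, B⁺ [He]2s², Cl⁺ [Ne]3s²3p⁴.
Approximate IE_2 values (kJ/mol): Be 1757, B 2427, Cl 2298.
So the second ionization energies run Be < Cl < B.

Be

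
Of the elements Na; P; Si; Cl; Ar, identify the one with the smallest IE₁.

Na

Na is in period 3, group 1; Si is in period 3, group 14; P is in period 3, group 15; Cl is in period 3, group 17; Ar is in period 3, group 18.
IE₁ increases left→right with effective nuclear charge and decreases top→bottom as the valence shell moves farther out.
All lie in period 3, so first ionization energy increases left to right.
The smallest IE₁ among these belongs to Na.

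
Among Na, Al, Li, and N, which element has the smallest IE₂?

Al

After 1 electron has been removed, what remains? Na⁺ is the bare [Ne] core; Al⁺ still has 2 valence electrons; Li⁺ is the bare [He] core; N⁺ still has 4 valence electrons.
Breaking into a closed-shell core is much more expensive than removing a leftover valence electron — Na and Li have the largest IE_2 here.
Valence configurations: Al⁺ [Ne]3s², N⁺ [He]2s²2p².
The numbers (kJ/mol): Na 4562, Al 1817, Li 7298, N 2856.
Putting it together, IE_2: Al < N < Na < Li.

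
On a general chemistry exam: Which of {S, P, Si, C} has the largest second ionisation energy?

The second ionization energy removes an electron from the +1 ion. For each element: S⁺ still has 5 valence electrons; P⁺ still has 4 valence electrons; Si⁺ still has 3 valence electrons; C⁺ still has 3 valence electrons.
All are still removing valence electrons, so compare the +1 ions as you would atoms: IE_2 generally rises across a period (higher Z_eff) and falls down a group (larger shell), subject to the usual subshell exceptions.
Valence configurations: S⁺ [Ne]3s²3p³, P⁺ [Ne]3s²3p², Si⁺ [Ne]3s²3p¹, C⁺ [He]2s²2p¹.
Tabulated IE_2 (kJ/mol): S 2252, P 1907, Si 1577, C 2353.
Overall IE_2 order: Si < P < S < C.

C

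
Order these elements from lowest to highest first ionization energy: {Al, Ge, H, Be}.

Al < Ge < Be < H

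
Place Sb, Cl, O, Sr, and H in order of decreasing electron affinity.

Cl, O, Sb, H, Sr

H is in period 1, group 1; O is in period 2, group 16; Cl is in period 3, group 17; Sr is in period 5, group 2; Sb is in period 5, group 15.
Electron affinity generally becomes more exothermic across a period toward the halogens and less exothermic down a group.
Here both period and group differ, so the two effects have to be weighed against each other.
H > Sr: the two effects oppose for this pair; the down-group effect wins (73 vs 5 kJ/mol).
Sb > H: the two effects oppose for this pair; the across-period effect wins (103 vs 73 kJ/mol).
O > Sb: relative to Sb, both the across-period and down-group shifts push O's electron affinity up.
Cl > O: the two effects oppose for this pair; the across-period effect wins (349 vs 141 kJ/mol).
Tabulated electron affinity (kJ/mol): H 73, O 141, Cl 349, Sr 5, Sb 103.
So from highest to lowest: Cl > O > Sb > H > Sr.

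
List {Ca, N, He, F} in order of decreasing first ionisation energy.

He is in period 1, group 18; N is in period 2, group 15; F is in period 2, group 17; Ca is in period 4, group 2.
Removing the outermost electron gets harder across a period and easier down a group.
Neither a single period nor a single group — weigh both effects.
N > Ca: relative to Ca, both the across-period and down-group shifts push N's first ionization energy up.
F > N: F lies to the right of N in period 2, so the across-period effect alone puts F higher.
He > F: both effects reinforce here, so He is clearly the higher of the two.
Approximate values (kJ/mol): He 2372, N 1402, F 1681, Ca 590.
So from highest to lowest: He > F > N > Ca.

He > F > N > Ca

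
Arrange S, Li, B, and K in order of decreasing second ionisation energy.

The second ionization energy removes an electron from the +1 ion. For each element: S⁺ still has 5 valence electrons; Li⁺ is the bare [He] core; B⁺ still has 2 valence electrons; K⁺ is the bare [Ar] core.
Breaking into a closed-shell core is much more expensive than removing a leftover valence electron — K and Li have the largest IE_2 here.
Valence configurations: S⁺ [Ne]3s²3p³, B⁺ [He]2s².
Tabulated IE_2 (kJ/mol): S 2252, Li 7298, B 2427, K 3052.
Overall IE_2 order: S < B < K < Li.

Li > K > B > S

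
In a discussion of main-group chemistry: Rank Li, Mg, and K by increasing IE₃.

K, Mg, Li

The third ionization energy removes an electron from the +2 ion. For each element: Li²⁺ is already 1 electron into the core; Mg²⁺ is the bare [Ne] core; K²⁺ is already 1 electron into the core.
All of these are removing an electron from a noble-gas core or deeper; the smaller core (lower principal quantum number) is held far more tightly, and within a period the higher nuclear charge binds the same core more tightly.
Approximate IE_3 values (kJ/mol): Li 11815, Mg 7733, K 4420.
Overall IE_3 order: K < Mg < Li.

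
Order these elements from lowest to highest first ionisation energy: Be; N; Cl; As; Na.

Removing the outermost electron gets harder across a period and easier down a group.
These span different periods and groups, so the two trends combine.
Be > Na: relative to Na, both the across-period and down-group shifts push Be's first ionization energy up.
As > Be: period and group pull opposite ways; the across-period shift dominates (947 vs 900 kJ/mol).
Cl > As: relative to As, both the across-period and down-group shifts push Cl's first ionization energy up.
N > Cl: the two effects oppose for this pair; the down-group effect wins (1402 vs 1251 kJ/mol).
Tabulated first ionization energy (kJ/mol): Be 900, N 1402, Na 496, Cl 1251, As 947.
So from lowest to highest: Na < Be < As < Cl < N.

Na, Be, As, Cl, N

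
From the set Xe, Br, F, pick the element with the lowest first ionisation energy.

Br

F is in period 2, group 17; Br is in period 4, group 17; Xe is in period 5, group 18.
Removing the outermost electron gets harder across a period and easier down a group.
These span different periods and groups, so the two trends combine.
Xe > Br: the two effects oppose for this pair; the across-period effect wins (1170 vs 1140 kJ/mol).
F > Xe: period and group pull opposite ways; the down-group shift dominates (1681 vs 1170 kJ/mol).
Approximate values (kJ/mol): F 1681, Br 1140, Xe 1170.
The lowest first ionisation energy among these belongs to Br.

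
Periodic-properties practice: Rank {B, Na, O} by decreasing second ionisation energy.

After 1 electron has been removed, what remains? B⁺ still has 2 valence electrons; Na⁺ is the bare [Ne] core; O⁺ still has 5 valence electrons.
Pulling an electron out of a noble-gas core costs far more than removing a remaining valence electron, so Na sits at the high end of IE_2.
Valence configurations: B⁺ [He]2s², O⁺ [He]2s²2p³.
Approximate IE_2 values (kJ/mol): B 2427, Na 4562, O 3388.
Putting it together, IE_2: B < O < Na.

Na > O > B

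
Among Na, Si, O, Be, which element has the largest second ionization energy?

After 1 electron has been removed, what remains? Na⁺ is the bare [Ne] core; Si⁺ still has 3 valence electrons; O⁺ still has 5 valence electrons; Be⁺ still has 1 valence electron.
Breaking into a closed-shell core is much more expensive than removing a leftover valence electron — Na has the largest IE_2 here.
Valence configurations: Si⁺ [Ne]3s²3p¹, O⁺ [He]2s²2p³, Be⁺ [He]2s¹.
The numbers (kJ/mol): Na 4562, Si 1577, O 3388, Be 1757.
Putting it together, IE_2: Si < Be < O < Na.

Na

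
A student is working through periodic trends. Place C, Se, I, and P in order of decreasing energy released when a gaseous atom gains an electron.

I > Se > C > P

Adding an electron releases more energy for atoms nearer the top right (short of the noble gases).
A diagonal step moves right (one effect) and down (the opposite effect) at once.
C > P: the two effects oppose for this pair; the down-group effect wins (122 vs 72 kJ/mol).
Se > C: the two effects oppose for this pair; the across-period effect wins (195 vs 122 kJ/mol).
I > Se: the two effects oppose for this pair; the across-period effect wins (295 vs 195 kJ/mol).
Approximate values (kJ/mol): C 122, P 72, Se 195, I 295.
So from highest to lowest: I > Se > C > P.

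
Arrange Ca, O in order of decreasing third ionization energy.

IE_3 is the cost of taking one more electron from the +2 cation: Ca²⁺ is the bare [Ar] core; O²⁺ still has 4 valence electrons.
Usually core removal costs more than valence removal, but here the competition is close: a tightly held n=2 valence electron can cost more to remove than an n=3 core electron, so the actual values have to decide it.
Tabulated IE_3 (kJ/mol): Ca 4912, O 5300.
So the third ionization energies run Ca < O.

O > Ca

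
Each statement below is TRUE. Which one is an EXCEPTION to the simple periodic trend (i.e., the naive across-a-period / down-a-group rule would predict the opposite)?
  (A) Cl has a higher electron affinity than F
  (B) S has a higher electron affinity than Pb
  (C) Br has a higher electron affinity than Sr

The general trend: electron affinity increases across a period and decreases down a group.
(A) Cl (period 3, group 17) vs F (period 2, group 17): the stated order contradicts the simple trend.
(B) S (period 3, group 16) vs Pb (period 6, group 14): the stated order agrees with the simple trend.
(C) Br (period 4, group 17) vs Sr (period 5, group 2): the stated order agrees with the simple trend.
The exception is (A): F's small 2p subshell makes the incoming electron feel strong e⁻–e⁻ repulsion, so Cl actually releases more energy on gaining an electron.

(A)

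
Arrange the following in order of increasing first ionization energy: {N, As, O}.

As < O < N

N is in period 2, group 15; O is in period 2, group 16; As is in period 4, group 15.
First ionization energy rises across a period (greater Z_eff holds electrons more tightly) and falls down a group (valence electrons are farther from the nucleus).
Here both period and group differ, so the two effects have to be weighed against each other.
O > As: relative to As, both the across-period and down-group shifts push O's first ionization energy up.
N > O: this pair runs against the simple trend — see the exception note.
Note the exception: N has a higher first ionization energy than O, contrary to the simple trend — pairing an electron in O's 2p⁴ costs repulsion energy, so O ionizes more easily than half-filled N (2p³).
Approximate values (kJ/mol): N 1402, O 1314, As 947.
So from lowest to highest: As < O < N.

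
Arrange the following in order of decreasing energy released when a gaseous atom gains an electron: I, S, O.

O is in period 2, group 16; S is in period 3, group 16; I is in period 5, group 17.
EA tends to increase across a period and decrease down a group, though the pattern is less regular than for IE or radius.
These span different periods and groups, so the two trends combine.
S > O: this pair runs against the simple trend — see the exception note.
I > S: the two effects oppose for this pair; the across-period effect wins (295 vs 200 kJ/mol).
Note the exception: S has a higher electron affinity than O, contrary to the simple trend — the compact 2p subshell of O repels the added electron more than S's larger 3p does.
For reference (kJ/mol): O 141, S 200, I 295.
So from highest to lowest: I > S > O.

I > S > O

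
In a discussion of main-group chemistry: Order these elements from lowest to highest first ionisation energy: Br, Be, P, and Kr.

Be < P < Br < Kr

Be is in period 2, group 2; P is in period 3, group 15; Br is in period 4, group 17; Kr is in period 4, group 18.
IE₁ increases left→right with effective nuclear charge and decreases top→bottom as the valence shell moves farther out.
These span different periods and groups, so the two trends combine.
P > Be: the two effects oppose for this pair; the across-period effect wins (1012 vs 900 kJ/mol).
Br > P: period and group pull opposite ways; the across-period shift dominates (1140 vs 1012 kJ/mol).
Kr > Br: Kr lies to the right of Br in period 4, so the across-period effect alone puts Kr higher.
Tabulated first ionization energy (kJ/mol): Be 900, P 1012, Br 1140, Kr 1351.
So from lowest to highest: Be < P < Br < Kr.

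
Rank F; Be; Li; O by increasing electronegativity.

Li, Be, O, F

Atoms toward the upper right of the periodic table pull bonding electrons most strongly.
All lie in period 2, so electronegativity increases left to right.
So from lowest to highest: Li < Be < O < F.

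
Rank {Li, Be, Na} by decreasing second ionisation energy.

Li > Na > Be

Consider each +1 ion: Li⁺ is the bare [He] core; Be⁺ still has 1 valence electron; Na⁺ is the bare [Ne] core.
Core electrons are held far more tightly than valence electrons, so Na and Li top the IE_2 order.
Approximate IE_2 values (kJ/mol): Li 7298, Be 1757, Na 4562.
So the second ionization energies run Be < Na < Li.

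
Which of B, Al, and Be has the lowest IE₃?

Consider each +2 ion: B²⁺ still has 1 valence electron; Al²⁺ still has 1 valence electron; Be²⁺ is the bare [He] core.
Core electrons are held far more tightly than valence electrons, so Be tops the IE_3 order.
Valence configurations: B²⁺ [He]2s¹, Al²⁺ [Ne]3s¹.
The numbers (kJ/mol): B 3660, Al 2745, Be 14849.
Overall IE_3 order: Al < B < Be.

Al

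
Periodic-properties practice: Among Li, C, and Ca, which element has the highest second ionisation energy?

Li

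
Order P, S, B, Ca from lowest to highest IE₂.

Consider each +1 ion: P⁺ still has 4 valence electrons; S⁺ still has 5 valence electrons; B⁺ still has 2 valence electrons; Ca⁺ still has 1 valence electron.
All are still removing valence electrons, so compare the +1 ions as you would atoms: IE_2 generally rises across a period (higher Z_eff) and falls down a group (larger shell), subject to the usual subshell exceptions.
Valence configurations: P⁺ [Ne]3s²3p², S⁺ [Ne]3s²3p³, B⁺ [He]2s², Ca⁺ [Ar]4s¹.
Approximate IE_2 values (kJ/mol): P 1907, S 2252, B 2427, Ca 1145.
So the second ionization energies run Ca < P < S < B.

Ca < P < S < B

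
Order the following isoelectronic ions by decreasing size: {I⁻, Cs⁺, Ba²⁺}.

All of these have 54 electrons, so size is governed by nuclear charge alone: the more protons, the stronger the pull on the same electron cloud, and the smaller the ion.
Nuclear charges: Ba²⁺ (Z=56), Cs⁺ (Z=55), I⁻ (Z=53).
Largest to smallest: I⁻ > Cs⁺ > Ba²⁺.

I⁻, Cs⁺, Ba²⁺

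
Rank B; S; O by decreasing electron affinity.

S > O > B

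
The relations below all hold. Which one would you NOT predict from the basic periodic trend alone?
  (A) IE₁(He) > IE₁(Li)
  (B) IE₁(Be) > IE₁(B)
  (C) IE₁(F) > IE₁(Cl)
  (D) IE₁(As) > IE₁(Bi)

(B)

The general trend: IE₁ increases across a period and decreases down a group.
(A) He (period 1, group 18) vs Li (period 2, group 1): the stated order agrees with the simple trend.
(B) Be (period 2, group 2) vs B (period 2, group 13): the stated order contradicts the simple trend.
(C) F (period 2, group 17) vs Cl (period 3, group 17): the stated order agrees with the simple trend.
(D) As (period 4, group 15) vs Bi (period 6, group 15): the stated order agrees with the simple trend.
The exception is (B): removing B's lone 2p electron is easier than breaking Be's filled 2s².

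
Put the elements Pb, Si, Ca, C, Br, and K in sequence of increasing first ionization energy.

K, Ca, Pb, Si, C, Br

C is in period 2, group 14; Si is in period 3, group 14; K is in period 4, group 1; Ca is in period 4, group 2; Br is in period 4, group 17; Pb is in period 6, group 14.
IE₁ increases left→right with effective nuclear charge and decreases top→bottom as the valence shell moves farther out.
Here both period and group differ, so the two effects have to be weighed against each other.
Ca > K: Ca lies to the right of K in period 4, so the across-period effect alone puts Ca higher.
Pb > Ca: the two effects oppose for this pair; the across-period effect wins (716 vs 590 kJ/mol).
Si > Pb: they share group 14; the group trend gives Si the larger value.
C > Si: they share group 14; the group trend gives C the larger value.
Br > C: period and group pull opposite ways; the across-period shift dominates (1140 vs 1086 kJ/mol).
Tabulated first ionization energy (kJ/mol): C 1086, Si 786, K 419, Ca 590, Br 1140, Pb 716.
So from lowest to highest: K < Ca < Pb < Si < C < Br.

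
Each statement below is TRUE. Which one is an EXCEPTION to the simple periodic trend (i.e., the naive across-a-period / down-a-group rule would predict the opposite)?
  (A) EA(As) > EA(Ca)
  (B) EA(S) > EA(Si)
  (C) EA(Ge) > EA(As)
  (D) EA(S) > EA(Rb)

The general trend: electron affinity increases across a period and decreases down a group.
(A) As (period 4, group 15) vs Ca (period 4, group 2): the stated order agrees with the simple trend.
(B) S (period 3, group 16) vs Si (period 3, group 14): the stated order agrees with the simple trend.
(C) Ge (period 4, group 14) vs As (period 4, group 15): the stated order contradicts the simple trend.
(D) S (period 3, group 16) vs Rb (period 5, group 1): the stated order agrees with the simple trend.
The exception is (C): adding an electron to As's half-filled 4p³ is unfavourable, so Ge (4p²) has the more exothermic EA.

(C)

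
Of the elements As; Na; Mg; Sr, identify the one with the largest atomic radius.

Sr

Na is in period 3, group 1; Mg is in period 3, group 2; As is in period 4, group 15; Sr is in period 5, group 2.
Radius decreases left→right (rising Z_eff, same n) and increases top→bottom (higher n).
Neither a single period nor a single group — weigh both effects.
Mg > As: period and group pull opposite ways; the across-period shift dominates (139 vs 121 pm).
Na > Mg: both are in period 3; the period trend gives Na the larger value.
Sr > Na: period and group pull opposite ways; the down-group shift dominates (185 vs 155 pm).
Tabulated atomic radius (pm): Na 155, Mg 139, As 121, Sr 185.
The largest atomic radius among these belongs to Sr.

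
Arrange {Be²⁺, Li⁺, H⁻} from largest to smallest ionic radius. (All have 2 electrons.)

H⁻ > Li⁺ > Be²⁺

All of these have 2 electrons, so size is governed by nuclear charge alone: the more protons, the stronger the pull on the same electron cloud, and the smaller the ion.
Nuclear charges: Be²⁺ (Z=4), Li⁺ (Z=3), H⁻ (Z=1).
Largest to smallest: H⁻ > Li⁺ > Be²⁺.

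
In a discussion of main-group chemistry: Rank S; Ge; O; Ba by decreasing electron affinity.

S > O > Ge > Ba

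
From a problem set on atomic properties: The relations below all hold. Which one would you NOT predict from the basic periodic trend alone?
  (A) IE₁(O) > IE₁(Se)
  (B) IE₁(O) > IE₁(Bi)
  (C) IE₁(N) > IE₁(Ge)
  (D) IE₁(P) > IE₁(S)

The general trend: first ionisation energy increases across a period and decreases down a group.
(A) O (period 2, group 16) vs Se (period 4, group 16): the stated order agrees with the simple trend.
(B) O (period 2, group 16) vs Bi (period 6, group 15): the stated order agrees with the simple trend.
(C) N (period 2, group 15) vs Ge (period 4, group 14): the stated order agrees with the simple trend.
(D) P (period 3, group 15) vs S (period 3, group 16): the stated order contradicts the simple trend.
The exception is (D): S (3p⁴) ionizes more easily than half-filled P (3p³) because the paired 3p electron in S is pushed out by e⁻–e⁻ repulsion.

(D)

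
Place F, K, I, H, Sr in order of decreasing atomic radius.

H is in period 1, group 1; F is in period 2, group 17; K is in period 4, group 1; Sr is in period 5, group 2; I is in period 5, group 17.
Moving right in a period, electrons are added to the same shell under a stronger nuclear pull, so atoms get smaller; moving down, a new shell is opened and atoms get larger.
Neither a single period nor a single group — weigh both effects.
F > H: the two effects oppose for this pair; the down-group effect wins (64 vs 32 pm).
I > F: they share group 17; the group trend gives I the larger value.
Sr > I: both are in period 5; the period trend gives Sr the larger value.
K > Sr: period and group pull opposite ways; the across-period shift dominates (196 vs 185 pm).
Tabulated atomic radius (pm): H 32, F 64, K 196, Sr 185, I 133.
So from largest to smallest: K > Sr > I > F > H.

K > Sr > I > F > H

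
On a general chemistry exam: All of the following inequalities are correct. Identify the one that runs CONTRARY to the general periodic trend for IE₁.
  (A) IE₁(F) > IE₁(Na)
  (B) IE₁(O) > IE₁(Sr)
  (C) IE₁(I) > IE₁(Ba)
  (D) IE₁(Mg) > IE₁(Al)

The general trend: IE₁ increases across a period and decreases down a group.
(A) F (period 2, group 17) vs Na (period 3, group 1): the stated order agrees with the simple trend.
(B) O (period 2, group 16) vs Sr (period 5, group 2): the stated order agrees with the simple trend.
(C) I (period 5, group 17) vs Ba (period 6, group 2): the stated order agrees with the simple trend.
(D) Mg (period 3, group 2) vs Al (period 3, group 13): the stated order contradicts the simple trend.
The exception is (D): Al's single 3p electron is easier to remove than one from Mg's filled 3s².

(D)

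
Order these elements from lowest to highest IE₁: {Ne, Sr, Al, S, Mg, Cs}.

Cs, Sr, Al, Mg, S, Ne

Ne is in period 2, group 18; Mg is in period 3, group 2; Al is in period 3, group 13; S is in period 3, group 16; Sr is in period 5, group 2; Cs is in period 6, group 1.
First ionization energy rises across a period (greater Z_eff holds electrons more tightly) and falls down a group (valence electrons are farther from the nucleus).
Here both period and group differ, so the two effects have to be weighed against each other.
Sr > Cs: relative to Cs, both the across-period and down-group shifts push Sr's first ionization energy up.
Al > Sr: relative to Sr, both the across-period and down-group shifts push Al's first ionization energy up.
Mg > Al: this pair runs against the simple trend — see the exception note.
S > Mg: both are in period 3; the period trend gives S the larger value.
Ne > S: both effects reinforce here, so Ne is clearly the higher of the two.
Note the exception: Mg has a higher first ionization energy than Al, contrary to the simple trend — Al's single 3p electron is easier to remove than one from Mg's filled 3s².
For reference (kJ/mol): Ne 2081, Mg 738, Al 578, S 1000, Sr 550, Cs 376.
So from lowest to highest: Cs < Sr < Al < Mg < S < Ne.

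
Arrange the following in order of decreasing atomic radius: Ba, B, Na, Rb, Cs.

Cs > Rb > Ba > Na > B

Moving right in a period, electrons are added to the same shell under a stronger nuclear pull, so atoms get smaller; moving down, a new shell is opened and atoms get larger.
Neither a single period nor a single group — weigh both effects.
Na > B: relative to B, both the across-period and down-group shifts push Na's atomic radius up.
Ba > Na: period and group pull opposite ways; the down-group shift dominates (196 vs 155 pm).
Rb > Ba: period and group pull opposite ways; the across-period shift dominates (210 vs 196 pm).
Cs > Rb: Cs sits below Rb in group 1, so the down-group effect alone puts Cs larger.
For reference (pm): B 85, Na 155, Rb 210, Cs 232, Ba 196.
So from largest to smallest: Cs > Rb > Ba > Na > B.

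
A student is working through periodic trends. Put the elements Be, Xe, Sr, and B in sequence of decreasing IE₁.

IE₁ increases left→right with effective nuclear charge and decreases top→bottom as the valence shell moves farther out.
Neither a single period nor a single group — weigh both effects.
B > Sr: relative to Sr, both the across-period and down-group shifts push B's first ionization energy up.
Be > B: this pair runs against the simple trend — see the exception note.
Xe > Be: the two effects oppose for this pair; the across-period effect wins (1170 vs 900 kJ/mol).
Note the exception: Be has a higher first ionization energy than B, contrary to the simple trend — removing B's lone 2p electron is easier than breaking Be's filled 2s².
Tabulated first ionization energy (kJ/mol): Be 900, B 801, Sr 550, Xe 1170.
So from highest to lowest: Xe > Be > B > Sr.

Xe > Be > B > Sr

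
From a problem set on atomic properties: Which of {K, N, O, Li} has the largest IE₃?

Li

Consider each +2 ion: K²⁺ is already 1 electron into the core; N²⁺ still has 3 valence electrons; O²⁺ still has 4 valence electrons; Li²⁺ is already 1 electron into the core.
Usually core removal costs more than valence removal, but here the competition is close: a tightly held n=2 valence electron can cost more to remove than an n=3 core electron, so the actual values have to decide it.
Valence configurations: N²⁺ [He]2s²2p¹, O²⁺ [He]2s²2p².
Approximate IE_3 values (kJ/mol): K 4420, N 4578, O 5300, Li 11815.
Overall IE_3 order: K < N < O < Li.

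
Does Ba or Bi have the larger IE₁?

Across a period the outer electron is held more tightly (higher IE₁); down a group it sits in a higher shell, more shielded, and comes off more easily.
All lie in period 6, so first ionization energy increases left to right.
So Bi has the larger IE₁ (Bi > Ba).

Bi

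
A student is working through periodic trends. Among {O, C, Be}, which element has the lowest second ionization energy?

After 1 electron has been removed, what remains? O⁺ still has 5 valence electrons; C⁺ still has 3 valence electrons; Be⁺ still has 1 valence electron.
All are still removing valence electrons, so compare the +1 ions as you would atoms: IE_2 generally rises across a period (higher Z_eff) and falls down a group (larger shell), subject to the usual subshell exceptions.
Valence configurations: O⁺ [He]2s²2p³, C⁺ [He]2s²2p¹, Be⁺ [He]2s¹.
Approximate IE_2 values (kJ/mol): O 3388, C 2353, Be 1757.
Hence IE_2: Be < C < O.

Be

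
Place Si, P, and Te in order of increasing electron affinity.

P, Si, Te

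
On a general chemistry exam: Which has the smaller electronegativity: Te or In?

In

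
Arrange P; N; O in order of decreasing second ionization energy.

O > N > P

IE_2 is the cost of taking one more electron from the +1 cation: P⁺ still has 4 valence electrons; N⁺ still has 4 valence electrons; O⁺ still has 5 valence electrons.
All are still removing valence electrons, so compare the +1 ions as you would atoms: IE_2 generally rises across a period (higher Z_eff) and falls down a group (larger shell), subject to the usual subshell exceptions.
Valence configurations: P⁺ [Ne]3s²3p², N⁺ [He]2s²2p², O⁺ [He]2s²2p³.
The numbers (kJ/mol): P 1907, N 2856, O 3388.
Overall IE_2 order: P < N < O.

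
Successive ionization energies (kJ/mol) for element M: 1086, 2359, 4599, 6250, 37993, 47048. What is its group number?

Group 14

Look for the largest jump between consecutive ionization energies: IE5/IE4 ≈ 6.1, far larger than any earlier ratio.
That jump marks the point where a core electron is being removed. So the atom has 4 valence electrons.
A main-group element with 4 valence electrons is in group 14.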